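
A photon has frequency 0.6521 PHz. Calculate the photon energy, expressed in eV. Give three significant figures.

2.70 eV

(h = 6.62607015 × 10^-34 J·s, 1 eV = 1.602176634 × 10^-19 J.)
First convert: f = 0.6521 PHz = 6.521 × 10^14 Hz.
Apply E = hf: E = 4.321 × 10^-19 J.
Converting to eV: E = 2.697 eV ≈ 2.70 eV.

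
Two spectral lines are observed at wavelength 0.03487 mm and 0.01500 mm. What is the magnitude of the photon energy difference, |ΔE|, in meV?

Using E = hc/λ: E₁ = 5.6967·10^-21 J, E₂ = 1.3243·10^-20 J.
|ΔE| = |5.6967·10^-21 − 1.3243·10^-20| = 7.55·10^-21 J = 47.1 meV.

47.1 meV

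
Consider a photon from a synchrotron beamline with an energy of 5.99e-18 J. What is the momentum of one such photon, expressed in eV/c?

37.4 eV/c

Use c = 2.99792458e8 m/s, 1 eV = 1.602176634e-19 J.
Since p = E/c for a photon, p = 1.998e-26 kg·m/s.
Converting to eV/c: p = 37.39 eV/c ≈ 37.4 eV/c.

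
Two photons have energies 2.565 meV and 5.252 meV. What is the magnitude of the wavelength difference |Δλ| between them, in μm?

Using λ = hc/E: λ₁ = 4.8337 × 10^-4 m, λ₂ = 2.3607 × 10^-4 m.
|Δλ| = |4.8337 × 10^-4 − 2.3607 × 10^-4| = 2.47 × 10^-4 m = 247 μm.

247 μm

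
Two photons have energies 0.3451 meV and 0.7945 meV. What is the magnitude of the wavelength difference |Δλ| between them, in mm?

2.03 mm

Using λ = hc/E: λ₁ = 0.0035927 m, λ₂ = 0.0015605 m.
|Δλ| = |0.0035927 − 0.0015605| = 0.00203 m = 2.03 mm.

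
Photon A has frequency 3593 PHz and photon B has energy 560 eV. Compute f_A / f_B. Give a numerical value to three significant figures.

f_A = 3.593·10^18 Hz (from frequency = 3593 PHz, via f given directly).
f_B = 1.354·10^17 Hz (from energy = 560 eV, via f = E/h).
Ratio = 3.593·10^18 / 1.354·10^17 = 26.5.

26.5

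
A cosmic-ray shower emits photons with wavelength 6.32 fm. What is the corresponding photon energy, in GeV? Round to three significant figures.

(h = 6.62607015·10^-34 J·s, c = 2.99792458·10^8 m/s, 1 eV = 1.602176634·10^-19 J.)
In SI units: λ = 6.32 fm = 6.32·10^-15 m.
The photon relation is E = hc/λ, giving E = 3.143·10^-11 J.
Converting to GeV: E = 0.1962 GeV ≈ 0.196 GeV.

0.196 GeV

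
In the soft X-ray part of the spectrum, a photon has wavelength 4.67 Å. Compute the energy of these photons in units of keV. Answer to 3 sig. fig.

Use h = 6.62607015 × 10^-34 J·s, c = 2.99792458 × 10^8 m/s, 1 eV = 1.602176634 × 10^-19 J.
First convert: λ = 4.67 Å = 4.67 × 10^-10 m.
Since E = hc/λ for a photon, E = 4.254 × 10^-16 J.
Converting to keV: E = 2.655 keV ≈ 2.65 keV.

2.65 keV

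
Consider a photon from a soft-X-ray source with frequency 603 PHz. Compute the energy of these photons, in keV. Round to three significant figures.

2.49 keV

Convert to SI: f = 603 PHz = 6.03e17 Hz.
Since E = hf for a photon, E = 3.996e-16 J.
Converting to keV: E = 2.494 keV ≈ 2.49 keV.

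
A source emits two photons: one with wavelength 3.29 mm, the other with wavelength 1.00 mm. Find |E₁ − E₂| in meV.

0.863 meV

Using E = hc/λ: E₁ = 6.038e-23 J, E₂ = 1.986e-22 J.
|ΔE| = |6.038e-23 − 1.986e-22| = 1.38e-22 J = 0.863 meV.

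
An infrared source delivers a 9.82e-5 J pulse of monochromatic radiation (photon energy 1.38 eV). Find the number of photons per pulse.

4.44e14 photons

Per-photon energy: E = 2.211e-19 J (from energy = 1.38 eV).
N = E_total / E_photon = 9.82e-5 J / 2.211e-19 J = 4.44e14.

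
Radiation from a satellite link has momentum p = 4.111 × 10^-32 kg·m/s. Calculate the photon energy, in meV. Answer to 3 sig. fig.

0.0769 meV

For a photon E = pc, so E = 1.232 × 10^-23 J.
Converting to meV: E = 0.07692 meV ≈ 0.0769 meV.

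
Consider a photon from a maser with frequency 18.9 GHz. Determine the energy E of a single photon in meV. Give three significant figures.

0.0782 meV

Take h = 6.62607015e-34 J·s, 1 eV = 1.602176634e-19 J.
Convert to SI: f = 18.9 GHz = 1.89e10 Hz.
Since E = hf for a photon, E = 1.252e-23 J.
Converting to meV: E = 0.07816 meV ≈ 0.0782 meV.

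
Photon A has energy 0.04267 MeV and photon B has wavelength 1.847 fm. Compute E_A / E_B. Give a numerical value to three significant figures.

E_A = 6.836 × 10^-15 J (from energy = 0.04267 MeV, via E given directly).
E_B = 1.075 × 10^-10 J (from wavelength = 1.847 fm, via E = hc/λ).
Ratio = 6.836 × 10^-15 / 1.075 × 10^-10 = 6.36 × 10^-5.

6.36 × 10^-5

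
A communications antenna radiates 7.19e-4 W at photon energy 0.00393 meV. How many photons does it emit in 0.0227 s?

Total energy: E_total = P·t = 7.19e-4 × 0.0227 = 1.632e-5 J.
Per-photon energy: E = 6.297e-25 J.
N = E_total / E_photon = 2.59e19.

2.59e19 photons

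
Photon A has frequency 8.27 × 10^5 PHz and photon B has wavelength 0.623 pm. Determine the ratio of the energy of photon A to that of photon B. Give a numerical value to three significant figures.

1.72

E_A = 5.480 × 10^-13 J (from frequency = 8.27 × 10^5 PHz, via E = hf).
E_B = 3.189 × 10^-13 J (from wavelength = 0.623 pm, via E = hc/λ).
Ratio = 5.480 × 10^-13 / 3.189 × 10^-13 = 1.72.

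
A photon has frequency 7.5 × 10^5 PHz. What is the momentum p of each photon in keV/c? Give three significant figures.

3100 keV/c

First convert: f = 7.5 × 10^5 PHz = 7.5 × 10^20 Hz.
Apply p = hf/c: p = 1.658 × 10^-21 kg·m/s.
Converting to keV/c: p = 3102 keV/c ≈ 3100 keV/c.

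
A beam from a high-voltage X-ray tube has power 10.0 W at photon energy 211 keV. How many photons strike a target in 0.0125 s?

3.70 × 10^12 photons

Total energy: E_total = P·t = 10.0 × 0.0125 = 0.1250 J.
Per-photon energy: E = 3.381 × 10^-14 J.
N = E_total / E_photon = 3.70 × 10^12.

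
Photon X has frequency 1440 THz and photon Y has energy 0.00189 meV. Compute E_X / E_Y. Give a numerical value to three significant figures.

3.15e6

E_X = 9.542e-19 J (from frequency = 1440 THz, via E = hf).
E_Y = 3.028e-25 J (from energy = 0.00189 meV, via E given directly).
Ratio = 9.542e-19 / 3.028e-25 = 3.15e6.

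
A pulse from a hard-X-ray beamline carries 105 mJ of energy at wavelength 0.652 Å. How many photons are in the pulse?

Per-photon energy: E = 3.047 × 10^-15 J (from wavelength = 0.652 Å).
N = E_total / E_photon = 0.105 J / 3.047 × 10^-15 J = 3.45 × 10^13.

3.45 × 10^13 photons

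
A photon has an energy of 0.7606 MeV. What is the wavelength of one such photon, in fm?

1630 fm

First convert: E = 0.7606 MeV = 1.2186·10^-13 J.
For a photon λ = hc/E, so λ = 1.630·10^-12 m.
Converting to fm: λ = 1630 fm ≈ 1630 fm.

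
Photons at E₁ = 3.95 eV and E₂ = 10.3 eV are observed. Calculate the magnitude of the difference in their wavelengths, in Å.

1940 Å

Using λ = hc/E: λ₁ = 3.139e-7 m, λ₂ = 1.204e-7 m.
|Δλ| = |3.139e-7 − 1.204e-7| = 1.94e-7 m = 1940 Å.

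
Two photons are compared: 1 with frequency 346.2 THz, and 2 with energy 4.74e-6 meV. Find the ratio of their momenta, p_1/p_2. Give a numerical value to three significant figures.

p_1 = 7.652e-28 kg·m/s (from frequency = 346.2 THz, via p = hf/c).
p_2 = 2.533e-36 kg·m/s (from energy = 4.74e-6 meV, via p = E/c).
Ratio = 7.652e-28 / 2.533e-36 = 3.02e8.

3.02e8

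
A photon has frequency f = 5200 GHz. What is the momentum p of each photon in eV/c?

0.0215 eV/c

Convert to SI: f = 5200 GHz = 5.20 × 10^12 Hz.
For a photon p = hf/c, so p = 1.149 × 10^-29 kg·m/s.
Converting to eV/c: p = 0.02151 eV/c ≈ 0.0215 eV/c.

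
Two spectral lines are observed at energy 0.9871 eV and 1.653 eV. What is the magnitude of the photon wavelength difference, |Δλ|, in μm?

0.506 μm

Using λ = hc/E: λ₁ = 1.2560e-6 m, λ₂ = 7.5006e-7 m.
|Δλ| = |1.2560e-6 − 7.5006e-7| = 5.06e-7 m = 0.506 μm.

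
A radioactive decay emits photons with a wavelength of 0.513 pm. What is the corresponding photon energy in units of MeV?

2.42 MeV

Take h = 6.62607015·10^-34 J·s, c = 2.99792458·10^8 m/s, 1 eV = 1.602176634·10^-19 J.
First convert: λ = 0.513 pm = 5.13·10^-13 m.
Since E = hc/λ for a photon, E = 3.872·10^-13 J.
Converting to MeV: E = 2.417 MeV ≈ 2.42 MeV.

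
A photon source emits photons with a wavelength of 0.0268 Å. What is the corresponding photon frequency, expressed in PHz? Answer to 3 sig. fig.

Convert to SI: λ = 0.0268 Å = 2.68 × 10^-12 m.
For a photon f = c/λ, so f = 1.119 × 10^20 Hz.
Converting to PHz: f = 111900 PHz ≈ 1.12 × 10^5 PHz.

1.12 × 10^5 PHz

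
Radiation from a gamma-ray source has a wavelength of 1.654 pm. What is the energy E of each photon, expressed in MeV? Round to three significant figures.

Take h = 6.62607015e-34 J·s, c = 2.99792458e8 m/s, 1 eV = 1.602176634e-19 J.
First convert: λ = 1.654 pm = 1.654e-12 m.
Apply E = hc/λ: E = 1.201e-13 J.
Converting to MeV: E = 0.7496 MeV ≈ 0.750 MeV.

0.750 MeV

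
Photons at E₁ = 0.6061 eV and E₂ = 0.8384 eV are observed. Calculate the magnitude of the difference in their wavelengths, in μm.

Using λ = hc/E: λ₁ = 2.0456·10^-6 m, λ₂ = 1.4788·10^-6 m.
|Δλ| = |2.0456·10^-6 − 1.4788·10^-6| = 5.67·10^-7 m = 0.567 μm.

0.567 μm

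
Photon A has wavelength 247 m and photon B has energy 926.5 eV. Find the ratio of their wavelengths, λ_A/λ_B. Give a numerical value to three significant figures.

λ_A = 247.0 m (from wavelength = 247 m, via λ given directly).
λ_B = 1.338 × 10^-9 m (from energy = 926.5 eV, via λ = hc/E).
Ratio = 247.0 / 1.338 × 10^-9 = 1.85 × 10^11.

1.85 × 10^11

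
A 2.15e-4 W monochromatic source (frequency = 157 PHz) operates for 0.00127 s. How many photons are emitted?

2.62e9 photons

Total energy: E_total = P·t = 2.15e-4 × 0.00127 = 2.731e-7 J.
Per-photon energy: E = 1.040e-16 J.
N = E_total / E_photon = 2.62e9.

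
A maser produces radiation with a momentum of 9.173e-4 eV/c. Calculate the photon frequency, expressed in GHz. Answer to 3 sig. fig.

222 GHz

Convert to SI: p = 9.173e-4 eV/c = 4.9023e-31 kg·m/s.
Since f = pc/h for a photon, f = 2.218e11 Hz.
Converting to GHz: f = 221.8 GHz ≈ 222 GHz.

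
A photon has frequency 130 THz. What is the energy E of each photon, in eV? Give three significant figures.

0.538 eV

Take h = 6.62607015 × 10^-34 J·s, 1 eV = 1.602176634 × 10^-19 J.
Convert to SI: f = 130 THz = 1.3 × 10^14 Hz.
The photon relation is E = hf, giving E = 8.614 × 10^-20 J.
Converting to eV: E = 0.5376 eV ≈ 0.538 eV.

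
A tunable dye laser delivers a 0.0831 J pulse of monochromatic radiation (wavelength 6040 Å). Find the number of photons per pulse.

2.53e17 photons

Per-photon energy: E = 3.289e-19 J (from wavelength = 6040 Å).
N = E_total / E_photon = 0.0831 J / 3.289e-19 J = 2.53e17.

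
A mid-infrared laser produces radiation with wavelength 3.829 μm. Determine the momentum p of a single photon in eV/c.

0.324 eV/c

Use h = 6.62607015 × 10^-34 J·s, c = 2.99792458 × 10^8 m/s, 1 eV = 1.602176634 × 10^-19 J.
First convert: λ = 3.829 μm = 3.829 × 10^-6 m.
Apply p = h/λ: p = 1.730 × 10^-28 kg·m/s.
Converting to eV/c: p = 0.3238 eV/c ≈ 0.324 eV/c.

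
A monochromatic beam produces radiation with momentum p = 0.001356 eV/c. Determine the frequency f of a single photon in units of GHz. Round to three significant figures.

328 GHz

Take h = 6.62607015·10^-34 J·s, c = 2.99792458·10^8 m/s, 1 eV = 1.602176634·10^-19 J.
In SI units: p = 0.001356 eV/c = 7.2469·10^-31 kg·m/s.
The photon relation is f = pc/h, giving f = 3.279·10^11 Hz.
Converting to GHz: f = 327.9 GHz ≈ 328 GHz.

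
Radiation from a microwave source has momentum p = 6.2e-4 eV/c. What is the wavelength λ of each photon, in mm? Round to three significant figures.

First convert: p = 6.2e-4 eV/c = 3.3135e-31 kg·m/s.
The photon relation is λ = h/p, giving λ = 0.002000 m.
Converting to mm: λ = 2.000 mm ≈ 2.00 mm.

2.00 mm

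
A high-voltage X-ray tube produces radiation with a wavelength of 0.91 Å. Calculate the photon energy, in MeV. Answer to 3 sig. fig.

Use h = 6.62607015e-34 J·s, c = 2.99792458e8 m/s, 1 eV = 1.602176634e-19 J.
In SI units: λ = 0.91 Å = 9.1e-11 m.
The photon relation is E = hc/λ, giving E = 2.183e-15 J.
Converting to MeV: E = 0.01362 MeV ≈ 0.0136 MeV.

0.0136 MeV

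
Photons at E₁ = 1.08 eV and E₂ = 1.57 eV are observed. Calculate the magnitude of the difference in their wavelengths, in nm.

358 nm

Using λ = hc/E: λ₁ = 1.148e-6 m, λ₂ = 7.897e-7 m.
|Δλ| = |1.148e-6 − 7.897e-7| = 3.58e-7 m = 358 nm.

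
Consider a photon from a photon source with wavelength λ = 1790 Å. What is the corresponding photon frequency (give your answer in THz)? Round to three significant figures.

First convert: λ = 1790 Å = 1.79 × 10^-7 m.
The photon relation is f = c/λ, giving f = 1.675 × 10^15 Hz.
Converting to THz: f = 1675 THz ≈ 1670 THz.

1670 THz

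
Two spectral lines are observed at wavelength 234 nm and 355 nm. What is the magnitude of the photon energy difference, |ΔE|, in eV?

Using E = hc/λ: E₁ = 8.489 × 10^-19 J, E₂ = 5.596 × 10^-19 J.
|ΔE| = |8.489 × 10^-19 − 5.596 × 10^-19| = 2.89 × 10^-19 J = 1.81 eV.

1.81 eV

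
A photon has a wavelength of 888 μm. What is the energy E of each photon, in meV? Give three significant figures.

1.40 meV

In SI units: λ = 888 μm = 8.88 × 10^-4 m.
The photon relation is E = hc/λ, giving E = 2.237 × 10^-22 J.
Converting to meV: E = 1.396 meV ≈ 1.40 meV.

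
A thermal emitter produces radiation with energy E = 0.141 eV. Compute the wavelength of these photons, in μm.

8.79 μm

In SI units: E = 0.141 eV = 2.2591·10^-20 J.
Apply λ = hc/E: λ = 8.793·10^-6 m.
Converting to μm: λ = 8.793 μm ≈ 8.79 μm.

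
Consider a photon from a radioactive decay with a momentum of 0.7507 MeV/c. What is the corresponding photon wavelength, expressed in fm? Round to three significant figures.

Convert to SI: p = 0.7507 MeV/c = 4.0120 × 10^-22 kg·m/s.
Since λ = h/p for a photon, λ = 1.652 × 10^-12 m.
Converting to fm: λ = 1652 fm ≈ 1650 fm.

1650 fm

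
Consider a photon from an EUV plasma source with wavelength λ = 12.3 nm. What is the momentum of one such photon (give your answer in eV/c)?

101 eV/c

(h = 6.62607015 × 10^-34 J·s, c = 2.99792458 × 10^8 m/s, 1 eV = 1.602176634 × 10^-19 J.)
First convert: λ = 12.3 nm = 1.23 × 10^-8 m.
For a photon p = h/λ, so p = 5.387 × 10^-26 kg·m/s.
Converting to eV/c: p = 100.8 eV/c ≈ 101 eV/c.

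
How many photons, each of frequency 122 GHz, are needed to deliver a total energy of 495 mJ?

Per-photon energy: E = 8.084 × 10^-23 J (from frequency = 122 GHz).
N = E_total / E_photon = 0.495 J / 8.084 × 10^-23 J = 6.12 × 10^21.

6.12 × 10^21 photons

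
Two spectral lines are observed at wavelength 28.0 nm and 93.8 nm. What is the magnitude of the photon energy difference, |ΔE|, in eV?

31.1 eV

Using E = hc/λ: E₁ = 7.094·10^-18 J, E₂ = 2.118·10^-18 J.
|ΔE| = |7.094·10^-18 − 2.118·10^-18| = 4.98·10^-18 J = 31.1 eV.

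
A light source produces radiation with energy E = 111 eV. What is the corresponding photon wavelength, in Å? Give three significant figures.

(h = 6.62607015e-34 J·s, c = 2.99792458e8 m/s, 1 eV = 1.602176634e-19 J.)
In SI units: E = 111 eV = 1.7784e-17 J.
For a photon λ = hc/E, so λ = 1.117e-8 m.
Converting to Å: λ = 111.7 Å ≈ 112 Å.

112 Å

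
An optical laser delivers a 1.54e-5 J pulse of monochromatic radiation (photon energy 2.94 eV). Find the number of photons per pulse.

Per-photon energy: E = 4.710e-19 J (from energy = 2.94 eV).
N = E_total / E_photon = 1.54e-5 J / 4.710e-19 J = 3.27e13.

3.27e13 photons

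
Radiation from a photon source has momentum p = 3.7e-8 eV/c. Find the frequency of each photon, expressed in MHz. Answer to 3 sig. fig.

Take h = 6.62607015e-34 J·s, c = 2.99792458e8 m/s, 1 eV = 1.602176634e-19 J.
In SI units: p = 3.7e-8 eV/c = 1.9774e-35 kg·m/s.
For a photon f = pc/h, so f = 8.947e6 Hz.
Converting to MHz: f = 8.947 MHz ≈ 8.95 MHz.

8.95 MHz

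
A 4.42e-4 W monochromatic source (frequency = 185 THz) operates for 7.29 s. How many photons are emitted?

Total energy: E_total = P·t = 4.42e-4 × 7.29 = 0.003222 J.
Per-photon energy: E = 1.226e-19 J.
N = E_total / E_photon = 2.63e16.

2.63e16 photons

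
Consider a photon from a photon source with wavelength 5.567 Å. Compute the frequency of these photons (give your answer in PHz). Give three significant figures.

539 PHz

Convert to SI: λ = 5.567 Å = 5.567 × 10^-10 m.
For a photon f = c/λ, so f = 5.385 × 10^17 Hz.
Converting to PHz: f = 538.5 PHz ≈ 539 PHz.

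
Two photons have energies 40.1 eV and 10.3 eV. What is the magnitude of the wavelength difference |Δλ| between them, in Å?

895 Å

Using λ = hc/E: λ₁ = 3.092·10^-8 m, λ₂ = 1.204·10^-7 m.
|Δλ| = |3.092·10^-8 − 1.204·10^-7| = 8.95·10^-8 m = 895 Å.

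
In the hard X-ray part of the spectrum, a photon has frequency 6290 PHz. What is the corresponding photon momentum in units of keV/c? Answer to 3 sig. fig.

26.0 keV/c

Use h = 6.62607015e-34 J·s, c = 2.99792458e8 m/s, 1 eV = 1.602176634e-19 J.
Convert to SI: f = 6290 PHz = 6.29e18 Hz.
Since p = hf/c for a photon, p = 1.390e-23 kg·m/s.
Converting to keV/c: p = 26.01 keV/c ≈ 26.0 keV/c.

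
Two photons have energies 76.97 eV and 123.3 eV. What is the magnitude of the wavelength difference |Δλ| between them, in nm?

6.05 nm

Using λ = hc/E: λ₁ = 1.6108e-8 m, λ₂ = 1.0055e-8 m.
|Δλ| = |1.6108e-8 − 1.0055e-8| = 6.05e-9 m = 6.05 nm.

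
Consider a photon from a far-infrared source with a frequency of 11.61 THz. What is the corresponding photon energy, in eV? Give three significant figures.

0.0480 eV

Convert to SI: f = 11.61 THz = 1.161 × 10^13 Hz.
Apply E = hf: E = 7.693 × 10^-21 J.
Converting to eV: E = 0.04802 eV ≈ 0.0480 eV.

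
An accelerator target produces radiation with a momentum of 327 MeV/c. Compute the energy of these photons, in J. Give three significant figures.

5.24 × 10^-11 J

Take c = 2.99792458 × 10^8 m/s, 1 eV = 1.602176634 × 10^-19 J.
In SI units: p = 327 MeV/c = 1.7476 × 10^-19 kg·m/s.
For a photon E = pc, so E = 5.239 × 10^-11 J.
So E ≈ 5.24 × 10^-11 J.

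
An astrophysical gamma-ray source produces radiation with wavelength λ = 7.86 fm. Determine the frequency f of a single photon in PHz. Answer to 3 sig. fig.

(c = 2.99792458 × 10^8 m/s.)
Convert to SI: λ = 7.86 fm = 7.86 × 10^-15 m.
For a photon f = c/λ, so f = 3.814 × 10^22 Hz.
Converting to PHz: f = 3.814 × 10^7 PHz ≈ 3.81 × 10^7 PHz.

3.81 × 10^7 PHz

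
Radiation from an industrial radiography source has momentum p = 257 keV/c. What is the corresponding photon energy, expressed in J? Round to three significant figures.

First convert: p = 257 keV/c = 1.3735e-22 kg·m/s.
For a photon E = pc, so E = 4.118e-14 J.
So E ≈ 4.12e-14 J.

4.12e-14 J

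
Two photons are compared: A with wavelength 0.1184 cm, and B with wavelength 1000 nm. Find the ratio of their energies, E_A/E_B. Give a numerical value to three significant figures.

8.45e-4

E_A = 1.678e-22 J (from wavelength = 0.1184 cm, via E = hc/λ).
E_B = 1.986e-19 J (from wavelength = 1000 nm, via E = hc/λ).
Ratio = 1.678e-22 / 1.986e-19 = 8.45e-4.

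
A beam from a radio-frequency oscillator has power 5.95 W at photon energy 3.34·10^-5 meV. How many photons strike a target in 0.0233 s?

Total energy: E_total = P·t = 5.95 × 0.0233 = 0.1386 J.
Per-photon energy: E = 5.351·10^-27 J.
N = E_total / E_photon = 2.59·10^25.

2.59·10^25 photons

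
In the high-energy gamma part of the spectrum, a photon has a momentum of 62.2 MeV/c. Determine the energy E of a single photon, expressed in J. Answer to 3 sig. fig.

9.97e-12 J

Take c = 2.99792458e8 m/s, 1 eV = 1.602176634e-19 J.
First convert: p = 62.2 MeV/c = 3.3241e-20 kg·m/s.
Apply E = pc: E = 9.966e-12 J.
So E ≈ 9.97e-12 J.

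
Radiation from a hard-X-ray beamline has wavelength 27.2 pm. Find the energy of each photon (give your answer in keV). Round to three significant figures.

(h = 6.62607015e-34 J·s, c = 2.99792458e8 m/s, 1 eV = 1.602176634e-19 J.)
In SI units: λ = 27.2 pm = 2.72e-11 m.
Apply E = hc/λ: E = 7.303e-15 J.
Converting to keV: E = 45.58 keV ≈ 45.6 keV.

45.6 keV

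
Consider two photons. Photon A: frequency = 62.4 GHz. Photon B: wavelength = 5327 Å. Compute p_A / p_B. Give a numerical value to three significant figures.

p_A = 1.379e-31 kg·m/s (from frequency = 62.4 GHz, via p = hf/c).
p_B = 1.244e-27 kg·m/s (from wavelength = 5327 Å, via p = h/λ).
Ratio = 1.379e-31 / 1.244e-27 = 1.11e-4.

1.11e-4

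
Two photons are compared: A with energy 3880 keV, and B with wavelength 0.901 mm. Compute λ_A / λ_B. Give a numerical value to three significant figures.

λ_A = 3.195e-13 m (from energy = 3880 keV, via λ = hc/E).
λ_B = 9.010e-4 m (from wavelength = 0.901 mm, via λ given directly).
Ratio = 3.195e-13 / 9.010e-4 = 3.55e-10.

3.55e-10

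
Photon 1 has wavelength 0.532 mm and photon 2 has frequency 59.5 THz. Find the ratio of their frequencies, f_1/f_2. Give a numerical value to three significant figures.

f_1 = 5.635·10^11 Hz (from wavelength = 0.532 mm, via f = c/λ).
f_2 = 5.950·10^13 Hz (from frequency = 59.5 THz, via f given directly).
Ratio = 5.635·10^11 / 5.950·10^13 = 9.47·10^-3.

9.47·10^-3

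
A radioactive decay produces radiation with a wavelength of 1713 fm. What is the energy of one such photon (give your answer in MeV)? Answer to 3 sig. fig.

0.724 MeV

In SI units: λ = 1713 fm = 1.713·10^-12 m.
Apply E = hc/λ: E = 1.160·10^-13 J.
Converting to MeV: E = 0.7238 MeV ≈ 0.724 MeV.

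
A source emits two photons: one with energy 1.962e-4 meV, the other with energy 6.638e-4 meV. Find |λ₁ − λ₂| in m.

4.45 m

Using λ = hc/E: λ₁ = 6.3193 m, λ₂ = 1.8678 m.
|Δλ| = |6.3193 − 1.8678| = 4.45 m.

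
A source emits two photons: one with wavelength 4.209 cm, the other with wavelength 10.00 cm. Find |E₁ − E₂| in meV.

Using E = hc/λ: E₁ = 4.7195 × 10^-24 J, E₂ = 1.9864 × 10^-24 J.
|ΔE| = |4.7195 × 10^-24 − 1.9864 × 10^-24| = 2.73 × 10^-24 J = 0.0171 meV.

0.0171 meV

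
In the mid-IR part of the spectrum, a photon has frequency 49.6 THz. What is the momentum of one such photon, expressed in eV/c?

(h = 6.62607015 × 10^-34 J·s, c = 2.99792458 × 10^8 m/s, 1 eV = 1.602176634 × 10^-19 J.)
In SI units: f = 49.6 THz = 4.96 × 10^13 Hz.
For a photon p = hf/c, so p = 1.096 × 10^-28 kg·m/s.
Converting to eV/c: p = 0.2051 eV/c ≈ 0.205 eV/c.

0.205 eV/c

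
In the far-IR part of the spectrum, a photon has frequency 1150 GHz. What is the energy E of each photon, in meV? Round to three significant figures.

(h = 6.62607015·10^-34 J·s, 1 eV = 1.602176634·10^-19 J.)
In SI units: f = 1150 GHz = 1.15·10^12 Hz.
For a photon E = hf, so E = 7.620·10^-22 J.
Converting to meV: E = 4.756 meV ≈ 4.76 meV.

4.76 meV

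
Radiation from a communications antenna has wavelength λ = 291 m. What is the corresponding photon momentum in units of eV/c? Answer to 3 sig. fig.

Take h = 6.62607015·10^-34 J·s, c = 2.99792458·10^8 m/s, 1 eV = 1.602176634·10^-19 J.
The photon relation is p = h/λ, giving p = 2.277·10^-36 kg·m/s.
Converting to eV/c: p = 4.261·10^-9 eV/c ≈ 4.26·10^-9 eV/c.

4.26·10^-9 eV/c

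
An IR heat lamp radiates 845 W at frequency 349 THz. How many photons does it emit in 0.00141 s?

5.15e18 photons

Total energy: E_total = P·t = 845 × 0.00141 = 1.191 J.
Per-photon energy: E = 2.312e-19 J.
N = E_total / E_photon = 5.15e18.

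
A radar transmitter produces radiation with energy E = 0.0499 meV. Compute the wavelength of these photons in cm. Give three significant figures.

2.48 cm

Use h = 6.62607015e-34 J·s, c = 2.99792458e8 m/s, 1 eV = 1.602176634e-19 J.
First convert: E = 0.0499 meV = 7.9949e-24 J.
Apply λ = hc/E: λ = 0.02485 m.
Converting to cm: λ = 2.485 cm ≈ 2.48 cm.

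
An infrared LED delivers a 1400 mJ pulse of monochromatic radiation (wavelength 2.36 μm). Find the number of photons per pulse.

1.66 × 10^19 photons

Per-photon energy: E = 8.417 × 10^-20 J (from wavelength = 2.36 μm).
N = E_total / E_photon = 1.40 J / 8.417 × 10^-20 J = 1.66 × 10^19.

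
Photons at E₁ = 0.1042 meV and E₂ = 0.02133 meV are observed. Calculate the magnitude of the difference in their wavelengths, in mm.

Using λ = hc/E: λ₁ = 0.011899 m, λ₂ = 0.058127 m.
|Δλ| = |0.011899 − 0.058127| = 0.0462 m = 46.2 mm.

46.2 mm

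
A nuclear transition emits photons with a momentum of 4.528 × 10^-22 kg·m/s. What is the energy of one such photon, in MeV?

For a photon E = pc, so E = 1.357 × 10^-13 J.
Converting to MeV: E = 0.8473 MeV ≈ 0.847 MeV.

0.847 MeV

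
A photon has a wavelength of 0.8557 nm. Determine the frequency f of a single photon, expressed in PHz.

(c = 2.99792458·10^8 m/s.)
Convert to SI: λ = 0.8557 nm = 8.557·10^-10 m.
Apply f = c/λ: f = 3.503·10^17 Hz.
Converting to PHz: f = 350.3 PHz ≈ 350 PHz.

350 PHz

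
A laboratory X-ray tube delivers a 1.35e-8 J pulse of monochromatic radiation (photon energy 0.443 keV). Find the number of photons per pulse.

1.90e8 photons

Per-photon energy: E = 7.098e-17 J (from energy = 0.443 keV).
N = E_total / E_photon = 1.35e-8 J / 7.098e-17 J = 1.90e8.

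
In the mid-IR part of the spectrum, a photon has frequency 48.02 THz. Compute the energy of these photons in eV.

(h = 6.62607015e-34 J·s, 1 eV = 1.602176634e-19 J.)
Convert to SI: f = 48.02 THz = 4.802e13 Hz.
Since E = hf for a photon, E = 3.182e-20 J.
Converting to eV: E = 0.1986 eV ≈ 0.199 eV.

0.199 eV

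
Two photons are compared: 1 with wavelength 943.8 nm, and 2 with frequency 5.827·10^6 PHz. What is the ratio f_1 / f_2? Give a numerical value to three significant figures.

5.45·10^-8

f_1 = 3.176·10^14 Hz (from wavelength = 943.8 nm, via f = c/λ).
f_2 = 5.827·10^21 Hz (from frequency = 5.827·10^6 PHz, via f given directly).
Ratio = 3.176·10^14 / 5.827·10^21 = 5.45·10^-8.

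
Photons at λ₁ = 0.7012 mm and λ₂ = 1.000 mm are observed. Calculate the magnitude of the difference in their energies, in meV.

Using E = hc/λ: E₁ = 2.8329e-22 J, E₂ = 1.9864e-22 J.
|ΔE| = |2.8329e-22 − 1.9864e-22| = 8.46e-23 J = 0.528 meV.

0.528 meV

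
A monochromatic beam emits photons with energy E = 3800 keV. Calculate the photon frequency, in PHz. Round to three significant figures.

Convert to SI: E = 3800 keV = 6.0883 × 10^-13 J.
For a photon f = E/h, so f = 9.188 × 10^20 Hz.
Converting to PHz: f = 918800 PHz ≈ 9.19 × 10^5 PHz.

9.19 × 10^5 PHz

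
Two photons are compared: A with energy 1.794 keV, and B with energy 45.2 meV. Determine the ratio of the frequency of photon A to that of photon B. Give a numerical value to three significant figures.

3.97·10^4

f_A = 4.338·10^17 Hz (from energy = 1.794 keV, via f = E/h).
f_B = 1.093·10^13 Hz (from energy = 45.2 meV, via f = E/h).
Ratio = 4.338·10^17 / 1.093·10^13 = 3.97·10^4.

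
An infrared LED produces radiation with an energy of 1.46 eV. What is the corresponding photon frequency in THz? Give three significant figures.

353 THz

(h = 6.62607015e-34 J·s, 1 eV = 1.602176634e-19 J.)
In SI units: E = 1.46 eV = 2.3392e-19 J.
Apply f = E/h: f = 3.530e14 Hz.
Converting to THz: f = 353.0 THz ≈ 353 THz.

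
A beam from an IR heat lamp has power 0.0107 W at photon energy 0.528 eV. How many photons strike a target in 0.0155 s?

1.96e15 photons

Total energy: E_total = P·t = 0.0107 × 0.0155 = 1.658e-4 J.
Per-photon energy: E = 8.459e-20 J.
N = E_total / E_photon = 1.96e15.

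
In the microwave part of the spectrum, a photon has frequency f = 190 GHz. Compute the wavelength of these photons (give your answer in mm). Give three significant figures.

1.58 mm

Use c = 2.99792458 × 10^8 m/s.
Convert to SI: f = 190 GHz = 1.9 × 10^11 Hz.
Since λ = c/f for a photon, λ = 0.001578 m.
Converting to mm: λ = 1.578 mm ≈ 1.58 mm.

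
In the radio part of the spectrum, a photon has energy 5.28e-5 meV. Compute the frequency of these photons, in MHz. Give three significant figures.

First convert: E = 5.28e-5 meV = 8.4595e-27 J.
Apply f = E/h: f = 1.277e7 Hz.
Converting to MHz: f = 12.77 MHz ≈ 12.8 MHz.

12.8 MHz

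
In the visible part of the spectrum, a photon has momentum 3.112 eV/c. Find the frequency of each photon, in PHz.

In SI units: p = 3.112 eV/c = 1.6631e-27 kg·m/s.
For a photon f = pc/h, so f = 7.525e14 Hz.
Converting to PHz: f = 0.7525 PHz ≈ 0.752 PHz.

0.752 PHz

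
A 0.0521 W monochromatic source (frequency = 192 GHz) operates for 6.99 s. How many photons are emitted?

Total energy: E_total = P·t = 0.0521 × 6.99 = 0.3642 J.
Per-photon energy: E = 1.272e-22 J.
N = E_total / E_photon = 2.86e21.

2.86e21 photons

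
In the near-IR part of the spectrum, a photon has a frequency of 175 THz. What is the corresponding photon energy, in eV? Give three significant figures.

(h = 6.62607015 × 10^-34 J·s, 1 eV = 1.602176634 × 10^-19 J.)
Convert to SI: f = 175 THz = 1.75 × 10^14 Hz.
Apply E = hf: E = 1.160 × 10^-19 J.
Converting to eV: E = 0.7237 eV ≈ 0.724 eV.

0.724 eV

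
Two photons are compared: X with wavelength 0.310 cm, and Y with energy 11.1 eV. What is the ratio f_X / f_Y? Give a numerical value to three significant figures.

3.60e-5

f_X = 9.671e10 Hz (from wavelength = 0.310 cm, via f = c/λ).
f_Y = 2.684e15 Hz (from energy = 11.1 eV, via f = E/h).
Ratio = 9.671e10 / 2.684e15 = 3.60e-5.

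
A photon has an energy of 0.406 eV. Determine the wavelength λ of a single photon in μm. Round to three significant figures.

3.05 μm

Convert to SI: E = 0.406 eV = 6.5048 × 10^-20 J.
Since λ = hc/E for a photon, λ = 3.054 × 10^-6 m.
Converting to μm: λ = 3.054 μm ≈ 3.05 μm.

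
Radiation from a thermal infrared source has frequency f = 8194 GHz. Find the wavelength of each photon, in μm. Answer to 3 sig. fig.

36.6 μm

(c = 2.99792458 × 10^8 m/s.)
Convert to SI: f = 8194 GHz = 8.194 × 10^12 Hz.
Apply λ = c/f: λ = 3.659 × 10^-5 m.
Converting to μm: λ = 36.59 μm ≈ 36.6 μm.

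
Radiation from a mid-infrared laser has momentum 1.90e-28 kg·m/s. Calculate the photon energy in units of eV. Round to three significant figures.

0.356 eV

(c = 2.99792458e8 m/s, 1 eV = 1.602176634e-19 J.)
For a photon E = pc, so E = 5.696e-20 J.
Converting to eV: E = 0.3555 eV ≈ 0.356 eV.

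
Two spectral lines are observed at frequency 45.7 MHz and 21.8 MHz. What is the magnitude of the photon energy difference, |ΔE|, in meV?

9.88e-5 meV

Using E = hf: E₁ = 3.028e-26 J, E₂ = 1.444e-26 J.
|ΔE| = |3.028e-26 − 1.444e-26| = 1.58e-26 J = 9.88e-5 meV.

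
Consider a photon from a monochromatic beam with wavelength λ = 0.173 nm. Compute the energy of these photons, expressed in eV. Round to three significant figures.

7170 eV

Take h = 6.62607015e-34 J·s, c = 2.99792458e8 m/s, 1 eV = 1.602176634e-19 J.
Convert to SI: λ = 0.173 nm = 1.73e-10 m.
For a photon E = hc/λ, so E = 1.148e-15 J.
Converting to eV: E = 7167 eV ≈ 7170 eV.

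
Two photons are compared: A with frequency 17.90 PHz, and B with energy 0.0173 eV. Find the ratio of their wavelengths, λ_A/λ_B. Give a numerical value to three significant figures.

λ_A = 1.675·10^-8 m (from frequency = 17.90 PHz, via λ = c/f).
λ_B = 7.167·10^-5 m (from energy = 0.0173 eV, via λ = hc/E).
Ratio = 1.675·10^-8 / 7.167·10^-5 = 2.34·10^-4.

2.34·10^-4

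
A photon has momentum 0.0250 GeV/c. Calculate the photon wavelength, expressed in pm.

0.0496 pm

In SI units: p = 0.0250 GeV/c = 1.3361e-20 kg·m/s.
For a photon λ = h/p, so λ = 4.959e-14 m.
Converting to pm: λ = 0.04959 pm ≈ 0.0496 pm.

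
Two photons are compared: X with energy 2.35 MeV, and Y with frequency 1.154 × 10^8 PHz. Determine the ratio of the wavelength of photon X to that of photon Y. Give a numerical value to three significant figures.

203

λ_X = 5.276 × 10^-13 m (from energy = 2.35 MeV, via λ = hc/E).
λ_Y = 2.598 × 10^-15 m (from frequency = 1.154 × 10^8 PHz, via λ = c/f).
Ratio = 5.276 × 10^-13 / 2.598 × 10^-15 = 203.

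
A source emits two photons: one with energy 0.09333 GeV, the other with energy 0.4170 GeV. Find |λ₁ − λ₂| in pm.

Using λ = hc/E: λ₁ = 1.3284 × 10^-14 m, λ₂ = 2.9732 × 10^-15 m.
|Δλ| = |1.3284 × 10^-14 − 2.9732 × 10^-15| = 1.03 × 10^-14 m = 0.0103 pm.

0.0103 pm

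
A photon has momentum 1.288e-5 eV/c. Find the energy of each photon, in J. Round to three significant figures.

2.06e-24 J

Take c = 2.99792458e8 m/s, 1 eV = 1.602176634e-19 J.
In SI units: p = 1.288e-5 eV/c = 6.8834e-33 kg·m/s.
For a photon E = pc, so E = 2.064e-24 J.
So E ≈ 2.06e-24 J.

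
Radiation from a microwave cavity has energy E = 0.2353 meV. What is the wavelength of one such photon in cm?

0.527 cm

Convert to SI: E = 0.2353 meV = 3.7699·10^-23 J.
The photon relation is λ = hc/E, giving λ = 0.005269 m.
Converting to cm: λ = 0.5269 cm ≈ 0.527 cm.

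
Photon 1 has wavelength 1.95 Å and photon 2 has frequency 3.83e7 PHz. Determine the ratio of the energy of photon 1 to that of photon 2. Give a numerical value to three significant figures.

4.01e-5

E_1 = 1.019e-15 J (from wavelength = 1.95 Å, via E = hc/λ).
E_2 = 2.538e-11 J (from frequency = 3.83e7 PHz, via E = hf).
Ratio = 1.019e-15 / 2.538e-11 = 4.01e-5.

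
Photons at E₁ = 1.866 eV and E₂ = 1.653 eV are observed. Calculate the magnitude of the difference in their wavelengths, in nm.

85.6 nm

Using λ = hc/E: λ₁ = 6.6444·10^-7 m, λ₂ = 7.5006·10^-7 m.
|Δλ| = |6.6444·10^-7 − 7.5006·10^-7| = 8.56·10^-8 m = 85.6 nm.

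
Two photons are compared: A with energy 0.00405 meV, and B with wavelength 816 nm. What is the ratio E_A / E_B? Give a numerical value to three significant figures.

E_A = 6.489e-25 J (from energy = 0.00405 meV, via E given directly).
E_B = 2.434e-19 J (from wavelength = 816 nm, via E = hc/λ).
Ratio = 6.489e-25 / 2.434e-19 = 2.67e-6.

2.67e-6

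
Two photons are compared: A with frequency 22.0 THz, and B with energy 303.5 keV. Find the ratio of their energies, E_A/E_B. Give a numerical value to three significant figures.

3.00e-7

E_A = 1.458e-20 J (from frequency = 22.0 THz, via E = hf).
E_B = 4.863e-14 J (from energy = 303.5 keV, via E given directly).
Ratio = 1.458e-20 / 4.863e-14 = 3.00e-7.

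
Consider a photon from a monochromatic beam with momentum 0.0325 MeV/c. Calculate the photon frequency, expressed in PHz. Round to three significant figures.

7860 PHz

In SI units: p = 0.0325 MeV/c = 1.7369 × 10^-23 kg·m/s.
Apply f = pc/h: f = 7.858 × 10^18 Hz.
Converting to PHz: f = 7858 PHz ≈ 7860 PHz.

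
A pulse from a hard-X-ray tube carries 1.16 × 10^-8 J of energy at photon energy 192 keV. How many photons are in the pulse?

Per-photon energy: E = 3.076 × 10^-14 J (from energy = 192 keV).
N = E_total / E_photon = 1.16 × 10^-8 J / 3.076 × 10^-14 J = 3.77 × 10^5.

3.77 × 10^5 photons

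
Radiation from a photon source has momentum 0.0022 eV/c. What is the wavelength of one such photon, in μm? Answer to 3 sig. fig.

In SI units: p = 0.0022 eV/c = 1.1757 × 10^-30 kg·m/s.
Since λ = h/p for a photon, λ = 5.636 × 10^-4 m.
Converting to μm: λ = 563.6 μm ≈ 564 μm.

564 μm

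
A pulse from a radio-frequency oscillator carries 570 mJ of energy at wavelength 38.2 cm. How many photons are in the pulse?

Per-photon energy: E = 5.200e-25 J (from wavelength = 38.2 cm).
N = E_total / E_photon = 0.570 J / 5.200e-25 J = 1.10e24.

1.10e24 photons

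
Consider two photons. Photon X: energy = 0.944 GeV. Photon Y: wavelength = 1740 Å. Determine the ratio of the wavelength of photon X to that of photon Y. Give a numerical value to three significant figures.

λ_X = 1.313 × 10^-15 m (from energy = 0.944 GeV, via λ = hc/E).
λ_Y = 1.740 × 10^-7 m (from wavelength = 1740 Å, via λ given directly).
Ratio = 1.313 × 10^-15 / 1.740 × 10^-7 = 7.55 × 10^-9.

7.55 × 10^-9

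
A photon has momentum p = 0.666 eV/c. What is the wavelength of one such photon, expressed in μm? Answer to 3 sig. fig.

(h = 6.62607015 × 10^-34 J·s, c = 2.99792458 × 10^8 m/s, 1 eV = 1.602176634 × 10^-19 J.)
Convert to SI: p = 0.666 eV/c = 3.5593 × 10^-28 kg·m/s.
Apply λ = h/p: λ = 1.862 × 10^-6 m.
Converting to μm: λ = 1.862 μm ≈ 1.86 μm.

1.86 μm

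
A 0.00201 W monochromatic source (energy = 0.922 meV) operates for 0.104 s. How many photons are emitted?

Total energy: E_total = P·t = 0.00201 × 0.104 = 2.090·10^-4 J.
Per-photon energy: E = 1.477·10^-22 J.
N = E_total / E_photon = 1.42·10^18.

1.42·10^18 photons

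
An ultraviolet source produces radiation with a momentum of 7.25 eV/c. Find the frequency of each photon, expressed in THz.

Take h = 6.62607015e-34 J·s, c = 2.99792458e8 m/s, 1 eV = 1.602176634e-19 J.
First convert: p = 7.25 eV/c = 3.8746e-27 kg·m/s.
For a photon f = pc/h, so f = 1.753e15 Hz.
Converting to THz: f = 1753 THz ≈ 1750 THz.

1750 THz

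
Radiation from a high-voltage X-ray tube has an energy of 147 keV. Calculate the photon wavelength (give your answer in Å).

0.0843 Å

Take h = 6.62607015e-34 J·s, c = 2.99792458e8 m/s, 1 eV = 1.602176634e-19 J.
In SI units: E = 147 keV = 2.3552e-14 J.
Since λ = hc/E for a photon, λ = 8.434e-12 m.
Converting to Å: λ = 0.08434 Å ≈ 0.0843 Å.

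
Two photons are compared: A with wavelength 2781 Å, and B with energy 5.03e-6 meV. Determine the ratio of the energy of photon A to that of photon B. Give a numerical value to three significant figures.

E_A = 7.143e-19 J (from wavelength = 2781 Å, via E = hc/λ).
E_B = 8.059e-28 J (from energy = 5.03e-6 meV, via E given directly).
Ratio = 7.143e-19 / 8.059e-28 = 8.86e8.

8.86e8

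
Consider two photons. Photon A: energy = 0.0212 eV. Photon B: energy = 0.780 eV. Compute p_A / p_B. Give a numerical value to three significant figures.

p_A = 1.133e-29 kg·m/s (from energy = 0.0212 eV, via p = E/c).
p_B = 4.169e-28 kg·m/s (from energy = 0.780 eV, via p = E/c).
Ratio = 1.133e-29 / 4.169e-28 = 0.0272.

0.0272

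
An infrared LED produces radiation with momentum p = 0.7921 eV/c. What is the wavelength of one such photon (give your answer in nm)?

Use h = 6.62607015·10^-34 J·s, c = 2.99792458·10^8 m/s, 1 eV = 1.602176634·10^-19 J.
First convert: p = 0.7921 eV/c = 4.2332·10^-28 kg·m/s.
For a photon λ = h/p, so λ = 1.565·10^-6 m.
Converting to nm: λ = 1565 nm ≈ 1570 nm.

1570 nm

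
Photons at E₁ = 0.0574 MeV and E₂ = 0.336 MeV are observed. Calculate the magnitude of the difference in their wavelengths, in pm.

Using λ = hc/E: λ₁ = 2.160 × 10^-11 m, λ₂ = 3.690 × 10^-12 m.
|Δλ| = |2.160 × 10^-11 − 3.690 × 10^-12| = 1.79 × 10^-11 m = 17.9 pm.

17.9 pm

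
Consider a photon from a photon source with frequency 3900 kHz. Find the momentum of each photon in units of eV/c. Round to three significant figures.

First convert: f = 3900 kHz = 3.90e6 Hz.
For a photon p = hf/c, so p = 8.620e-36 kg·m/s.
Converting to eV/c: p = 1.613e-8 eV/c ≈ 1.61e-8 eV/c.

1.61e-8 eV/c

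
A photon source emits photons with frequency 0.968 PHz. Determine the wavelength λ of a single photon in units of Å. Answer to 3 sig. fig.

(c = 2.99792458e8 m/s.)
First convert: f = 0.968 PHz = 9.68e14 Hz.
The photon relation is λ = c/f, giving λ = 3.097e-7 m.
Converting to Å: λ = 3097 Å ≈ 3100 Å.

3100 Å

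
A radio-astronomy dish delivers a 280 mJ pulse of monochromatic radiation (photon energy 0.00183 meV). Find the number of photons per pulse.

9.55·10^23 photons

Per-photon energy: E = 2.932·10^-25 J (from energy = 0.00183 meV).
N = E_total / E_photon = 0.280 J / 2.932·10^-25 J = 9.55·10^23.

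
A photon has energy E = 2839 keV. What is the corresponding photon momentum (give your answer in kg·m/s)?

In SI units: E = 2839 keV = 4.5486·10^-13 J.
Apply p = E/c: p = 1.517·10^-21 kg·m/s.
So p ≈ 1.52·10^-21 kg·m/s.

1.52·10^-21 kg·m/s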